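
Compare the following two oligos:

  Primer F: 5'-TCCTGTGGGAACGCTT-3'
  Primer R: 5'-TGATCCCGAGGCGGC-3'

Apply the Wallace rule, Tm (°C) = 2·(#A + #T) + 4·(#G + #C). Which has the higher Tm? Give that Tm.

Primer R, 52°C

Primer F: A+T=7, G+C=9 → Tm = 2(7)+4(9) = 50°C
Primer R: A+T=4, G+C=11 → Tm = 2(4)+4(11) = 52°C
50°C vs 52°C → primer R is higher.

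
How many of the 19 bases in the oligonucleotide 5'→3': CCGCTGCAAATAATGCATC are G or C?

9

G=3, C=6, T=4, A=6
G+C = 3 + 6 = 9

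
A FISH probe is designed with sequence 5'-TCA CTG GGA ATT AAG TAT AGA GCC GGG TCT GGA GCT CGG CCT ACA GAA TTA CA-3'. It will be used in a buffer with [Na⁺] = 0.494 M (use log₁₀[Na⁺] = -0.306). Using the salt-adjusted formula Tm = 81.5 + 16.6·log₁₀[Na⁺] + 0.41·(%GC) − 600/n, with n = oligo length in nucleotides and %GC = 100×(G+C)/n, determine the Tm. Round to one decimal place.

85.2°C

Length n = 53. T=12, G=15, C=11, A=15
G+C = 26, so %GC = 26/53 × 100 = 49.057%
Salt term: 16.6 × (-0.306) = -5.08
GC term: 0.41 × 49.057 = 20.113; length term: −600/53 = −11.321
Tm = 81.5 + (-5.08) + 20.113 − 11.321 = 85.212 → 85.2°C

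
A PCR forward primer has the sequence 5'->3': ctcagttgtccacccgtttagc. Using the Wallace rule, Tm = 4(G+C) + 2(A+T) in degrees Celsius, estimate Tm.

68°C

Base counts: C=8, A=3, T=7, G=4
So N_AT = 10 and N_GC = 12.
Tm = 2(10) + 4(12) = 20 + 48 = 68°C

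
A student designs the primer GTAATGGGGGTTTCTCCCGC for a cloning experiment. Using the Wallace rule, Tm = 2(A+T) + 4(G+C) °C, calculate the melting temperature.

Base counts: A=2, T=6, G=7, C=5
AT pairs contribute 8, GC pairs contribute 12.
Tm = 4·12 + 2·8 = 48 + 16 = 64°C

64°C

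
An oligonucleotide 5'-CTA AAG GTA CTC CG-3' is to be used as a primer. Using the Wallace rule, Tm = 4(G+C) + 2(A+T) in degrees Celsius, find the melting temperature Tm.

42°C

Scanning the sequence gives G=3, C=4, A=4, T=3.
AT pairs contribute 7, GC pairs contribute 7.
Tm = 4·7 + 2·7 = 28 + 14 = 42°C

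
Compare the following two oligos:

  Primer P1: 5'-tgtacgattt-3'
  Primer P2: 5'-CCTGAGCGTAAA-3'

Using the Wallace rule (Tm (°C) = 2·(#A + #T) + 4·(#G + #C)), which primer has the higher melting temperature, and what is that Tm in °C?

Primer P1: A+T=7, G+C=3 → Tm = 2(7)+4(3) = 26°C
Primer P2: A+T=6, G+C=6 → Tm = 2(6)+4(6) = 36°C
26°C vs 36°C → primer P2 is higher.

Primer P2, 36°C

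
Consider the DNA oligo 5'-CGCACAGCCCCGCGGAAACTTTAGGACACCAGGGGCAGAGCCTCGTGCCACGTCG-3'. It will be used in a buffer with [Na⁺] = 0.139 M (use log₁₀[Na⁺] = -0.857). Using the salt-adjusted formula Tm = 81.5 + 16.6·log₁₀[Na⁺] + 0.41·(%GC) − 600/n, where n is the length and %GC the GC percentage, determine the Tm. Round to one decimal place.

83.9°C

Length n = 55. Scanning the sequence gives A=12, G=17, T=6, C=20.
G+C = 37, so %GC = 37/55 × 100 = 67.273%
Salt term: 16.6 × (-0.857) = -14.226
GC term: 0.41 × 67.273 = 27.582; length term: −600/55 = −10.909
Tm = 81.5 + (-14.226) + 27.582 − 10.909 = 83.947 → 83.9°C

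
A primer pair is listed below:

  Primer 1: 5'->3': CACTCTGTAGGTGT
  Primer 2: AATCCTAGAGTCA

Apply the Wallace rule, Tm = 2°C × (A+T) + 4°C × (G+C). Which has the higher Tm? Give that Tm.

Primer 1: A+T=7, G+C=7 → Tm = 2(7)+4(7) = 42°C
Primer 2: A+T=8, G+C=5 → Tm = 2(8)+4(5) = 36°C
42°C vs 36°C → primer 1 is higher.

Primer 1, 42°C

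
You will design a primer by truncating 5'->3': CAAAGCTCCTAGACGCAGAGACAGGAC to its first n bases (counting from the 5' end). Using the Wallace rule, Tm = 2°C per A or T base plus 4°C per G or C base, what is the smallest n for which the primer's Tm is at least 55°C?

n = 18

First 17 bases: CAAAGCTCCTAGACGCA → Tm = 52°C (< 55°C)
First 18 bases: CAAAGCTCCTAGACGCAG → Tm = 56°C (≥ 55°C)
Each additional base adds 2°C (A/T) or 4°C (G/C), so Tm is non-decreasing in n; n = 18 is the first length to reach 55°C.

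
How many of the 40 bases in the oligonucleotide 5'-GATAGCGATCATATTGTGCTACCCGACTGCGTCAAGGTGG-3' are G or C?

A=9, C=9, G=12, T=10
G+C = 12 + 9 = 21

21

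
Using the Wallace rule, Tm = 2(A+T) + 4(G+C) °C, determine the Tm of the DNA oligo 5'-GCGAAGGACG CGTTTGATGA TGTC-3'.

74°C

Base counts: A=5, T=6, G=9, C=4
A+T = 11, G+C = 13
Tm = 2×11 + 4×13 = 74°C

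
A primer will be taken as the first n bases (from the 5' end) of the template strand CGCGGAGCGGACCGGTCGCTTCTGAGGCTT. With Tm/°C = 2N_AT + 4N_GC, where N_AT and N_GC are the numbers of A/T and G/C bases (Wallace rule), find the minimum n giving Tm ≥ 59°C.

First 16 bases: CGCGGAGCGGACCGGT → Tm = 58°C (< 59°C)
First 17 bases: CGCGGAGCGGACCGGTC → Tm = 62°C (≥ 59°C)
Each additional base adds 2°C (A/T) or 4°C (G/C), so Tm is non-decreasing in n; n = 17 is the first length to reach 59°C.

n = 17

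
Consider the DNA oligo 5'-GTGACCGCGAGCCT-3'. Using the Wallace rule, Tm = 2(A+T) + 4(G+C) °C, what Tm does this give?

T=2, A=2, C=5, G=5
A+T = 4, G+C = 10
Tm = 2(4) + 4(10) = 8 + 40 = 48°C

48°C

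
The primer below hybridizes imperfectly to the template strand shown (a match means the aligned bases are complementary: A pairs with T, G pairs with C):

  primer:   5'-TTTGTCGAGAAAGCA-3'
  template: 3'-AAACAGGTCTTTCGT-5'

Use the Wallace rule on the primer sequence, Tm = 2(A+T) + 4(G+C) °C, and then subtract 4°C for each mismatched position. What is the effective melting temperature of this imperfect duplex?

Primer base counts: A=5, T=4, G=4, C=2 → A+T=9, G+C=6
Perfect-match Tm = 2(9) + 4(6) = 18 + 24 = 42°C
Mismatches (positions where the bases are not complementary): 1 (at position 7)
Effective Tm = 42 − 1×4 = 42 − 4 = 38°C

38°C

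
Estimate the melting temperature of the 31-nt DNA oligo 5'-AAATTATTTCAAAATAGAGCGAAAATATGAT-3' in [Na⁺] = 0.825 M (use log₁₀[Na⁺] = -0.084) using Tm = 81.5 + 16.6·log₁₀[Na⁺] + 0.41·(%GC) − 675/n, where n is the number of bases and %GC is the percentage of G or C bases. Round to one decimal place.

66.3°C

Length n = 31. Counting bases: C=2, T=9, A=16, G=4
G+C = 6, so %GC = 6/31 × 100 = 19.355%
Salt term: 16.6 × (-0.084) = -1.394
GC term: 0.41 × 19.355 = 7.936; length term: −675/31 = −21.774
Tm = 81.5 + (-1.394) + 7.936 − 21.774 = 66.268 → 66.3°C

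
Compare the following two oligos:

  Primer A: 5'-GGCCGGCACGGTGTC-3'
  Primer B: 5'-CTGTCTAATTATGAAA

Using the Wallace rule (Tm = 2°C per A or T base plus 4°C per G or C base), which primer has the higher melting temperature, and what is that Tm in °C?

Primer A, 54°C

Primer A: A+T=3, G+C=12 → Tm = 2(3)+4(12) = 54°C
Primer B: A+T=12, G+C=4 → Tm = 2(12)+4(4) = 40°C
54°C vs 40°C → primer A is higher.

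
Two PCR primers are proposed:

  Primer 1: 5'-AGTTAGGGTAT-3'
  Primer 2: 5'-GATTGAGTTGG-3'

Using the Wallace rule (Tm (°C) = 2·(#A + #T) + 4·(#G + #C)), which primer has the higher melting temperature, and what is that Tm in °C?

Primer 1: A+T=7, G+C=4 → Tm = 2(7)+4(4) = 30°C
Primer 2: A+T=6, G+C=5 → Tm = 2(6)+4(5) = 32°C
30°C vs 32°C → primer 2 is higher.

Primer 2, 32°C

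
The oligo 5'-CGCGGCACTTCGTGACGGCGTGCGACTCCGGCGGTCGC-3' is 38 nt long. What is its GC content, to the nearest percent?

G=15, T=6, A=3, C=14
G+C = 15 + 14 = 29 out of 38 bases
%GC = 29/38 × 100 = 76.32% ≈ 76%

76%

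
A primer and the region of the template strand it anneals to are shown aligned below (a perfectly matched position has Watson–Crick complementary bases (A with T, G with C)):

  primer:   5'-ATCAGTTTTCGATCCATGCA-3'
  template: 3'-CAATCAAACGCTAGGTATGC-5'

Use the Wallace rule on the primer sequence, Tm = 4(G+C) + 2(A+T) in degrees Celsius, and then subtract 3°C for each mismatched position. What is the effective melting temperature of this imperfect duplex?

41°C

Primer base counts: A=5, T=7, G=3, C=5 → A+T=12, G+C=8
Perfect-match Tm = 2(12) + 4(8) = 24 + 32 = 56°C
Mismatches (positions where the bases are not complementary): 5 (at positions 1, 3, 9, 18, 20)
Effective Tm = 56 − 5×3 = 56 − 15 = 41°C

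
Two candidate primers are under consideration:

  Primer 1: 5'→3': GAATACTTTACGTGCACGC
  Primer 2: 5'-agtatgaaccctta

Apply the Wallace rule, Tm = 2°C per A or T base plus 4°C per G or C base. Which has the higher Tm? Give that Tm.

Primer 1, 56°C

Primer 1: A+T=10, G+C=9 → Tm = 2(10)+4(9) = 56°C
Primer 2: A+T=9, G+C=5 → Tm = 2(9)+4(5) = 38°C
56°C vs 38°C → primer 1 is higher.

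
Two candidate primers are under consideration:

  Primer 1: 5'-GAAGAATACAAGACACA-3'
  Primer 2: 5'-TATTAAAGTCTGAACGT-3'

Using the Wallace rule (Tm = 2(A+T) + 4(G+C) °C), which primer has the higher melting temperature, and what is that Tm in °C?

Primer 1, 46°C

Primer 1: A+T=11, G+C=6 → Tm = 2(11)+4(6) = 46°C
Primer 2: A+T=12, G+C=5 → Tm = 2(12)+4(5) = 44°C
46°C vs 44°C → primer 1 is higher.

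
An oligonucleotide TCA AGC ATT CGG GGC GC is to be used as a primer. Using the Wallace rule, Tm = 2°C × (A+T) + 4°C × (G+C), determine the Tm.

56°C

Counting bases: G=6, A=3, T=3, C=5
A+T = 6, G+C = 11
Tm = 2(6) + 4(11) = 12 + 44 = 56°C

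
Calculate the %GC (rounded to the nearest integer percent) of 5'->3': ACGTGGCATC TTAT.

43%

A=3, G=3, C=3, T=5
G+C = 3 + 3 = 6 out of 14 bases
%GC = 6/14 × 100 = 42.86% ≈ 43%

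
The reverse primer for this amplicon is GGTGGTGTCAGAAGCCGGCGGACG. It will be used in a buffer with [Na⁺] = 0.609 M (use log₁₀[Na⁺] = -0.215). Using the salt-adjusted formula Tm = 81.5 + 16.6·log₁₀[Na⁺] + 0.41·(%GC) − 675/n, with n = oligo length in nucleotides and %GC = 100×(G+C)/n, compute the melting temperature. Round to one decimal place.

78.8°C

Length n = 24. Counting bases: T=3, A=4, G=12, C=5
G+C = 17, so %GC = 17/24 × 100 = 70.833%
Salt term: 16.6 × (-0.215) = -3.569
GC term: 0.41 × 70.833 = 29.042; length term: −675/24 = −28.125
Tm = 81.5 + (-3.569) + 29.042 − 28.125 = 78.848 → 78.8°C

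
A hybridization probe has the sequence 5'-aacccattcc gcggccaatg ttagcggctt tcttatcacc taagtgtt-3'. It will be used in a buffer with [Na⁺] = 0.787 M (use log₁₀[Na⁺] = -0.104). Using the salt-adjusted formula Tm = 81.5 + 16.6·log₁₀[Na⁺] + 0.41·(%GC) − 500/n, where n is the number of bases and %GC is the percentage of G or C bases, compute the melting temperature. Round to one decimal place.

89.0°C

Length n = 48. Scanning the sequence gives T=15, G=9, A=10, C=14.
G+C = 23, so %GC = 23/48 × 100 = 47.917%
Salt term: 16.6 × (-0.104) = -1.726
GC term: 0.41 × 47.917 = 19.646; length term: −500/48 = −10.417
Tm = 81.5 + (-1.726) + 19.646 − 10.417 = 89.003 → 89.0°C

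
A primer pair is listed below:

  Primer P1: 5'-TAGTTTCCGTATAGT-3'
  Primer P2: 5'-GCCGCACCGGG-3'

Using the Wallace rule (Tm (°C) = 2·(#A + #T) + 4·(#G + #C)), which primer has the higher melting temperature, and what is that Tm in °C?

Primer P1: A+T=10, G+C=5 → Tm = 2(10)+4(5) = 40°C
Primer P2: A+T=1, G+C=10 → Tm = 2(1)+4(10) = 42°C
40°C vs 42°C → primer P2 is higher.

Primer P2, 42°C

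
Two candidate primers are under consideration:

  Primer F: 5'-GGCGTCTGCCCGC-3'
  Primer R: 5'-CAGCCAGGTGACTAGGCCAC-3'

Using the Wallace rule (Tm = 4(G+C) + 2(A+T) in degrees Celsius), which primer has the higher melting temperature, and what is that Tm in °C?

Primer R, 66°C

Primer F: A+T=2, G+C=11 → Tm = 2(2)+4(11) = 48°C
Primer R: A+T=7, G+C=13 → Tm = 2(7)+4(13) = 66°C
48°C vs 66°C → primer R is higher.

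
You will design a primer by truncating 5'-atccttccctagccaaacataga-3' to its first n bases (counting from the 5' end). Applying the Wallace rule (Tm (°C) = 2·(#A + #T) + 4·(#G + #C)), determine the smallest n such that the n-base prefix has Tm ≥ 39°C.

n = 13

First 12 bases: ATCCTTCCCTAG → Tm = 36°C (< 39°C)
First 13 bases: ATCCTTCCCTAGC → Tm = 40°C (≥ 39°C)
Since every base adds ≥2°C, Tm only increases with n, so the threshold is first crossed at n = 13.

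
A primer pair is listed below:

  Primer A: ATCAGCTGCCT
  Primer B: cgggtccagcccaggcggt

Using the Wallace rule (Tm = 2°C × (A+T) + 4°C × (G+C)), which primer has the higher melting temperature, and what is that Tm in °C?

Primer B, 68°C

Primer A: A+T=5, G+C=6 → Tm = 2(5)+4(6) = 34°C
Primer B: A+T=4, G+C=15 → Tm = 2(4)+4(15) = 68°C
34°C vs 68°C → primer B is higher.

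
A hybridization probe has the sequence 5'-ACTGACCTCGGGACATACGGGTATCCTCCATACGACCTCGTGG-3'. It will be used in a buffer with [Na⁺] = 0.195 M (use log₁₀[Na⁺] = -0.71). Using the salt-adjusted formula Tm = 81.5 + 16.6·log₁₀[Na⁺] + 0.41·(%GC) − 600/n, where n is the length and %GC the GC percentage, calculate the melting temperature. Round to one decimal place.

79.6°C

Length n = 43. T=9, C=14, A=9, G=11
G+C = 25, so %GC = 25/43 × 100 = 58.14%
Salt term: 16.6 × (-0.71) = -11.786
GC term: 0.41 × 58.14 = 23.837; length term: −600/43 = −13.953
Tm = 81.5 + (-11.786) + 23.837 − 13.953 = 79.598 → 79.6°C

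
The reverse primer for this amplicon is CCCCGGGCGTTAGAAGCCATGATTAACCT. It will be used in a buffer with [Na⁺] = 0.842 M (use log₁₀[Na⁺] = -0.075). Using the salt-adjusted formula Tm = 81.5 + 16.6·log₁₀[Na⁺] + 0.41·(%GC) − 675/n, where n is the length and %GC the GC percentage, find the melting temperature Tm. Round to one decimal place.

Length n = 29. Base counts: C=9, A=7, G=7, T=6
G+C = 16, so %GC = 16/29 × 100 = 55.172%
Salt term: 16.6 × (-0.075) = -1.245
GC term: 0.41 × 55.172 = 22.621; length term: −675/29 = −23.276
Tm = 81.5 + (-1.245) + 22.621 − 23.276 = 79.6 → 79.6°C

79.6°C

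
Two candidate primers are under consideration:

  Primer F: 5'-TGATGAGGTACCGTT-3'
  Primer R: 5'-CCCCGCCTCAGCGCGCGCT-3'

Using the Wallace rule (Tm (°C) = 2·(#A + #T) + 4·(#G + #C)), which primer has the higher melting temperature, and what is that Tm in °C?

Primer F: A+T=8, G+C=7 → Tm = 2(8)+4(7) = 44°C
Primer R: A+T=3, G+C=16 → Tm = 2(3)+4(16) = 70°C
44°C vs 70°C → primer R is higher.

Primer R, 70°C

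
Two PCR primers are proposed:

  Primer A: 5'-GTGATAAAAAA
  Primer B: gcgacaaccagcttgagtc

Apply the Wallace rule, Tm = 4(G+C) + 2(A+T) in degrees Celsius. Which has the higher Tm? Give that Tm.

Primer A: A+T=9, G+C=2 → Tm = 2(9)+4(2) = 26°C
Primer B: A+T=8, G+C=11 → Tm = 2(8)+4(11) = 60°C
26°C vs 60°C → primer B is higher.

Primer B, 60°C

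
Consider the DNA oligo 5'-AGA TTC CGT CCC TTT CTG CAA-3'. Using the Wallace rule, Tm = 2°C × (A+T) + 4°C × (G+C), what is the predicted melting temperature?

62°C

Base counts: T=7, C=7, A=4, G=3
AT pairs contribute 11, GC pairs contribute 10.
Tm = 2×11 + 4×10 = 62°C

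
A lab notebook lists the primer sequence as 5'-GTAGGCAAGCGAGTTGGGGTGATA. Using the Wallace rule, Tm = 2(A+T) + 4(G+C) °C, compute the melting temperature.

74°C

Counting bases: G=11, C=2, A=6, T=5
AT pairs contribute 11, GC pairs contribute 13.
Tm = 4·13 + 2·11 = 52 + 22 = 74°C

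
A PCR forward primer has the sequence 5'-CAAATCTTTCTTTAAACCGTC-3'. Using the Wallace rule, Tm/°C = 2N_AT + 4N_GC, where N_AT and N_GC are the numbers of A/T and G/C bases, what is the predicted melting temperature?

56°C

Base counts: C=6, T=8, G=1, A=6
AT pairs contribute 14, GC pairs contribute 7.
Tm = 2(14) + 4(7) = 28 + 28 = 56°C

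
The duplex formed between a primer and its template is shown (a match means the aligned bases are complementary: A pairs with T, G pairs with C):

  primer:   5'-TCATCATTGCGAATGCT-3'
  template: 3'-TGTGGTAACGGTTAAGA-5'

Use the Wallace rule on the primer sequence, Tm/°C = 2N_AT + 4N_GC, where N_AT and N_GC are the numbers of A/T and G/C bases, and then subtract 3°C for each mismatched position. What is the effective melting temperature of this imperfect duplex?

36°C

Primer base counts: A=4, T=6, G=3, C=4 → A+T=10, G+C=7
Perfect-match Tm = 2(10) + 4(7) = 20 + 28 = 48°C
Mismatches (positions where the bases are not complementary): 4 (at positions 1, 4, 11, 15)
Effective Tm = 48 − 4×3 = 48 − 12 = 36°C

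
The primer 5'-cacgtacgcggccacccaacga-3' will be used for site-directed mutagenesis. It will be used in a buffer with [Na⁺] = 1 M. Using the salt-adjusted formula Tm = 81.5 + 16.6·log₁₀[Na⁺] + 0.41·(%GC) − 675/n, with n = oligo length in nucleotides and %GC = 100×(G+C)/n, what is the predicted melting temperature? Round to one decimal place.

78.8°C

Length n = 22. Counting bases: A=6, T=1, C=10, G=5
G+C = 15, so %GC = 15/22 × 100 = 68.182%
Salt term: 16.6 × (0) = 0
GC term: 0.41 × 68.182 = 27.955; length term: −675/22 = −30.682
Tm = 81.5 + (0) + 27.955 − 30.682 = 78.773 → 78.8°C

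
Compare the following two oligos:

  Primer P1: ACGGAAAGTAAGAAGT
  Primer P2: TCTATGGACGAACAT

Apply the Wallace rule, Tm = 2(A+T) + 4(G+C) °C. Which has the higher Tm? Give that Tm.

Primer P1, 44°C

Primer P1: A+T=10, G+C=6 → Tm = 2(10)+4(6) = 44°C
Primer P2: A+T=9, G+C=6 → Tm = 2(9)+4(6) = 42°C
44°C vs 42°C → primer P1 is higher.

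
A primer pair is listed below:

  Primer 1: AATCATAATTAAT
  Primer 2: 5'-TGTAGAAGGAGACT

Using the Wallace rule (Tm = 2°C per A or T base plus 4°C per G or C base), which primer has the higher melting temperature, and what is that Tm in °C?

Primer 1: A+T=12, G+C=1 → Tm = 2(12)+4(1) = 28°C
Primer 2: A+T=8, G+C=6 → Tm = 2(8)+4(6) = 40°C
28°C vs 40°C → primer 2 is higher.

Primer 2, 40°C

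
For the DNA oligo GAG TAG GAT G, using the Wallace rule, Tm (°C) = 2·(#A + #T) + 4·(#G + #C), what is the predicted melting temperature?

Base counts: A=3, G=5, C=0, T=2
So N_AT = 5 and N_GC = 5.
Tm = 2(5) + 4(5) = 10 + 20 = 30°C

30°C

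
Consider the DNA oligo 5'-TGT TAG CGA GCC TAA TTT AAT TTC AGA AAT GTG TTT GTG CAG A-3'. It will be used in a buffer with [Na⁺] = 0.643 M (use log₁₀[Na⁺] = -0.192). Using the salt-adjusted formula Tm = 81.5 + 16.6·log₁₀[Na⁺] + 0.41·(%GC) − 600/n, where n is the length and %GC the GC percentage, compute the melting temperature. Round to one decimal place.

78.7°C

Length n = 43. T=16, A=12, G=10, C=5
G+C = 15, so %GC = 15/43 × 100 = 34.884%
Salt term: 16.6 × (-0.192) = -3.187
GC term: 0.41 × 34.884 = 14.302; length term: −600/43 = −13.953
Tm = 81.5 + (-3.187) + 14.302 − 13.953 = 78.662 → 78.7°C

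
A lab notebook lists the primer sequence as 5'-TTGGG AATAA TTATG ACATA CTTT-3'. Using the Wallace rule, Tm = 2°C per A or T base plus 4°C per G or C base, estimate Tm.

60°C

G=4, T=10, C=2, A=8
AT pairs contribute 18, GC pairs contribute 6.
Tm = 2×18 + 4×6 = 60°C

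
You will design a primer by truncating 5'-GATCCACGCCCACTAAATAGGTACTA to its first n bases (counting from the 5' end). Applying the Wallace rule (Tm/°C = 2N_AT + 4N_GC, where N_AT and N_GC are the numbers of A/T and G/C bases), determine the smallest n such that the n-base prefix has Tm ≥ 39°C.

n = 12

First 11 bases: GATCCACGCCC → Tm = 38°C (< 39°C)
First 12 bases: GATCCACGCCCA → Tm = 40°C (≥ 39°C)
Since every base adds ≥2°C, Tm only increases with n, so the threshold is first crossed at n = 12.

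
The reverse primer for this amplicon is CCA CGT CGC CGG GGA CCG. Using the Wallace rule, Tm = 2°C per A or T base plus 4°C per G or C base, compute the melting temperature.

Base counts: C=8, G=7, T=1, A=2
A+T = 3, G+C = 15
Tm = 2(3) + 4(15) = 6 + 60 = 66°C

66°C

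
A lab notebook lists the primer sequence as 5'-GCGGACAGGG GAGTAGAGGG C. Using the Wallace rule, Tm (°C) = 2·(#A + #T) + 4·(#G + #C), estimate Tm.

72°C

Counting bases: G=12, T=1, A=5, C=3
AT pairs contribute 6, GC pairs contribute 15.
Tm = 2(6) + 4(15) = 12 + 60 = 72°C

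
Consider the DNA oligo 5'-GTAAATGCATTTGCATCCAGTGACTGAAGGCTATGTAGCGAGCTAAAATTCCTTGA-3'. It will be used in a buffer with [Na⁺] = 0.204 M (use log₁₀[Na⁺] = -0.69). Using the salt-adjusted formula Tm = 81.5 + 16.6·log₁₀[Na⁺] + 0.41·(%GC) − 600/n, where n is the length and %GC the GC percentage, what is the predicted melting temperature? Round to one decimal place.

Length n = 56. Scanning the sequence gives T=16, A=17, C=10, G=13.
G+C = 23, so %GC = 23/56 × 100 = 41.071%
Salt term: 16.6 × (-0.69) = -11.454
GC term: 0.41 × 41.071 = 16.839; length term: −600/56 = −10.714
Tm = 81.5 + (-11.454) + 16.839 − 10.714 = 76.171 → 76.2°C

76.2°C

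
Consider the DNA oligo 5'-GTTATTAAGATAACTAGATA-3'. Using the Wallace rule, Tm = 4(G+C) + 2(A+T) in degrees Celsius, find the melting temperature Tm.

Counting bases: G=3, A=9, C=1, T=7
So N_AT = 16 and N_GC = 4.
Tm = 2×16 + 4×4 = 48°C

48°C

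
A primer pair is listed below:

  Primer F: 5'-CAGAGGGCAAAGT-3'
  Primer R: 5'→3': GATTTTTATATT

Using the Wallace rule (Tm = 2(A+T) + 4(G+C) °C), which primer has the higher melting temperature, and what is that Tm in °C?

Primer F, 40°C

Primer F: A+T=6, G+C=7 → Tm = 2(6)+4(7) = 40°C
Primer R: A+T=11, G+C=1 → Tm = 2(11)+4(1) = 26°C
40°C vs 26°C → primer F is higher.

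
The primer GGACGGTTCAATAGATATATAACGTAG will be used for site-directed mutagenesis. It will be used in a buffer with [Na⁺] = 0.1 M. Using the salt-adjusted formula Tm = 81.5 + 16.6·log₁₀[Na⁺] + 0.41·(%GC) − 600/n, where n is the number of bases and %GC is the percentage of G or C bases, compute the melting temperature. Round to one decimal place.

Length n = 27. Counting bases: A=10, G=7, C=3, T=7
G+C = 10, so %GC = 10/27 × 100 = 37.037%
Salt term: 16.6 × (-1) = -16.6
GC term: 0.41 × 37.037 = 15.185; length term: −600/27 = −22.222
Tm = 81.5 + (-16.6) + 15.185 − 22.222 = 57.863 → 57.9°C

57.9°C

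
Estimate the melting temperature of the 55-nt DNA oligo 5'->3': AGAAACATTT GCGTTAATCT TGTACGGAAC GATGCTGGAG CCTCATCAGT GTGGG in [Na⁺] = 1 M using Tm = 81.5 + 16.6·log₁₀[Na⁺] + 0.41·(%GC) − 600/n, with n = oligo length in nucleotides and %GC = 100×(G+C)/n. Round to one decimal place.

Length n = 55. Counting bases: A=14, T=15, G=16, C=10
G+C = 26, so %GC = 26/55 × 100 = 47.273%
Salt term: 16.6 × (0) = 0
GC term: 0.41 × 47.273 = 19.382; length term: −600/55 = −10.909
Tm = 81.5 + (0) + 19.382 − 10.909 = 89.973 → 90.0°C

90.0°C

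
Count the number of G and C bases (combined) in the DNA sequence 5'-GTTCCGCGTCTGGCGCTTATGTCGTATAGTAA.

Counting bases: T=11, C=7, A=5, G=9
Total G or C: 9 + 7 = 16

16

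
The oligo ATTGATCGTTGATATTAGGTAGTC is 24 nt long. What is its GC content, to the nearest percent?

33%

Scanning the sequence gives G=6, C=2, A=6, T=10.
G+C = 6 + 2 = 8 out of 24 bases
%GC = 8/24 × 100 = 33.33% ≈ 33%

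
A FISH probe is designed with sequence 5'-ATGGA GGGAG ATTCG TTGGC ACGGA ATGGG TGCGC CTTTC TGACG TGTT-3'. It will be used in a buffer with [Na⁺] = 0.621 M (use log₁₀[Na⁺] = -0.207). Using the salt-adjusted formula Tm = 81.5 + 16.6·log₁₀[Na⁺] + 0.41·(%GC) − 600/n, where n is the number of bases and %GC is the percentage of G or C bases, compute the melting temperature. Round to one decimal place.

88.4°C

Length n = 49. Base counts: G=19, T=14, C=8, A=8
G+C = 27, so %GC = 27/49 × 100 = 55.102%
Salt term: 16.6 × (-0.207) = -3.436
GC term: 0.41 × 55.102 = 22.592; length term: −600/49 = −12.245
Tm = 81.5 + (-3.436) + 22.592 − 12.245 = 88.411 → 88.4°C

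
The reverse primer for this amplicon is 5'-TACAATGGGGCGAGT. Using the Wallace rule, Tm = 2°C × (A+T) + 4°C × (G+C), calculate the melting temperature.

A=4, C=2, T=3, G=6
AT pairs contribute 7, GC pairs contribute 8.
Tm = 2×7 + 4×8 = 46°C

46°C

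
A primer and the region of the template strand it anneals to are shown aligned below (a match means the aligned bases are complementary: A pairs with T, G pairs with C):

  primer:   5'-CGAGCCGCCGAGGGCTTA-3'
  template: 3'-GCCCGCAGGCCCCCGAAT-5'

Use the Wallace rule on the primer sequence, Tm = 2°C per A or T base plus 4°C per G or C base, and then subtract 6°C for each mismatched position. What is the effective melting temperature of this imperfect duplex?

38°C

Primer base counts: A=3, T=2, G=7, C=6 → A+T=5, G+C=13
Perfect-match Tm = 2(5) + 4(13) = 10 + 52 = 62°C
Mismatches (positions where the bases are not complementary): 4 (at positions 3, 6, 7, 11)
Effective Tm = 62 − 4×6 = 62 − 24 = 38°C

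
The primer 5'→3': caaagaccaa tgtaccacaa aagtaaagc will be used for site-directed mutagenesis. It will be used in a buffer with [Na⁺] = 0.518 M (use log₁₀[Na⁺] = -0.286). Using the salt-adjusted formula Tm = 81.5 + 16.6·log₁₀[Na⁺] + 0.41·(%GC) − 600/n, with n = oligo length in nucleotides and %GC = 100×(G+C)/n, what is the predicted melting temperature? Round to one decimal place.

Length n = 29. T=3, A=15, G=4, C=7
G+C = 11, so %GC = 11/29 × 100 = 37.931%
Salt term: 16.6 × (-0.286) = -4.748
GC term: 0.41 × 37.931 = 15.552; length term: −600/29 = −20.69
Tm = 81.5 + (-4.748) + 15.552 − 20.69 = 71.614 → 71.6°C

71.6°C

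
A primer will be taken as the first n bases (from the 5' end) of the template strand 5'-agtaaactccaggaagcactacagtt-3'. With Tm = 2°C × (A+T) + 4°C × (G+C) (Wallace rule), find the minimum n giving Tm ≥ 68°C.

First 23 bases: AGTAAACTCCAGGAAGCACTACA → Tm = 66°C (< 68°C)
First 24 bases: AGTAAACTCCAGGAAGCACTACAG → Tm = 70°C (≥ 68°C)
Each additional base adds 2°C (A/T) or 4°C (G/C), so Tm is non-decreasing in n; n = 24 is the first length to reach 68°C.

n = 24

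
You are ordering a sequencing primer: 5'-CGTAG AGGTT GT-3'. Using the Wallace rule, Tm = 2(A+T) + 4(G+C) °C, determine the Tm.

Scanning the sequence gives T=4, A=2, G=5, C=1.
So N_AT = 6 and N_GC = 6.
Tm = 2×6 + 4×6 = 36°C

36°C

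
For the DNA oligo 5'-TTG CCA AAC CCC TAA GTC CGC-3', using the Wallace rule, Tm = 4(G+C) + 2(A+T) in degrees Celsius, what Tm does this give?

Counting bases: A=5, G=3, T=4, C=9
AT pairs contribute 9, GC pairs contribute 12.
Tm = 2(9) + 4(12) = 18 + 48 = 66°C

66°C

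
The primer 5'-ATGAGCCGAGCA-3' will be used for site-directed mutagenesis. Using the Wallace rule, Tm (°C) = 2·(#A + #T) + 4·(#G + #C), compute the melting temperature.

38°C

Counting bases: C=3, T=1, A=4, G=4
AT pairs contribute 5, GC pairs contribute 7.
Tm = 2×5 + 4×7 = 38°C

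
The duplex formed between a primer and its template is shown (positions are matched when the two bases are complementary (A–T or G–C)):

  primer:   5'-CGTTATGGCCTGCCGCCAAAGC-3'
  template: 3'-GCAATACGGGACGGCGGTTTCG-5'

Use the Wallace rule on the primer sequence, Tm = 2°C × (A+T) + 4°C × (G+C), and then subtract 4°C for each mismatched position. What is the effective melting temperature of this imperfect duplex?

68°C

Primer base counts: A=4, T=4, G=6, C=8 → A+T=8, G+C=14
Perfect-match Tm = 2(8) + 4(14) = 16 + 56 = 72°C
Mismatches (positions where the bases are not complementary): 1 (at position 8)
Effective Tm = 72 − 1×4 = 72 − 4 = 68°C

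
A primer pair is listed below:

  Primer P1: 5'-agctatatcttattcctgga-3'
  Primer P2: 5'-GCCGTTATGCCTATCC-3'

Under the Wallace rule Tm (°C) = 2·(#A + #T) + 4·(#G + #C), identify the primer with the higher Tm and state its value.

Primer P1, 54°C

Primer P1: A+T=13, G+C=7 → Tm = 2(13)+4(7) = 54°C
Primer P2: A+T=7, G+C=9 → Tm = 2(7)+4(9) = 50°C
54°C vs 50°C → primer P1 is higher.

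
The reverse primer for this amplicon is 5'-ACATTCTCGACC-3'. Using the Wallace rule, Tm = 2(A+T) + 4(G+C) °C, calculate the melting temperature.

Scanning the sequence gives G=1, A=3, T=3, C=5.
A+T = 6, G+C = 6
Tm = 2×6 + 4×6 = 36°C

36°C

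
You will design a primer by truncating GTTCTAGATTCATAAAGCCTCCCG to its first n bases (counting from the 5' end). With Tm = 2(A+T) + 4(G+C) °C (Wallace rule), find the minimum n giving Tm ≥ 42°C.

n = 17

First 16 bases: GTTCTAGATTCATAAA → Tm = 40°C (< 42°C)
First 17 bases: GTTCTAGATTCATAAAG → Tm = 44°C (≥ 42°C)
Each additional base adds 2°C (A/T) or 4°C (G/C), so Tm is non-decreasing in n; n = 17 is the first length to reach 42°C.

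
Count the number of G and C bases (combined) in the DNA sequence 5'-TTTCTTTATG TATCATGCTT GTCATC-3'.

G=3, A=4, C=5, T=14
Total G or C: 3 + 5 = 8

8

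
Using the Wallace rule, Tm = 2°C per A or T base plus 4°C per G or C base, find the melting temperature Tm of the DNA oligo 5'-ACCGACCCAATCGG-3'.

Scanning the sequence gives T=1, A=4, G=3, C=6.
So N_AT = 5 and N_GC = 9.
Tm = 4·9 + 2·5 = 36 + 10 = 46°C

46°C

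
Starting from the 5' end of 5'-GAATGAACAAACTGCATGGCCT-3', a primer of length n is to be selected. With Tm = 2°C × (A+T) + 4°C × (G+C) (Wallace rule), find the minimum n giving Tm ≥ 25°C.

n = 10

First 9 bases: GAATGAACA → Tm = 24°C (< 25°C)
First 10 bases: GAATGAACAA → Tm = 26°C (≥ 25°C)
Since every base adds ≥2°C, Tm only increases with n, so the threshold is first crossed at n = 10.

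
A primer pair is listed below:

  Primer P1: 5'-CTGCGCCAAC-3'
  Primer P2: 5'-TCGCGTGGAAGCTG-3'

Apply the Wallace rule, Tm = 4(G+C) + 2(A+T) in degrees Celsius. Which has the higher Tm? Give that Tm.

Primer P1: A+T=3, G+C=7 → Tm = 2(3)+4(7) = 34°C
Primer P2: A+T=5, G+C=9 → Tm = 2(5)+4(9) = 46°C
34°C vs 46°C → primer P2 is higher.

Primer P2, 46°C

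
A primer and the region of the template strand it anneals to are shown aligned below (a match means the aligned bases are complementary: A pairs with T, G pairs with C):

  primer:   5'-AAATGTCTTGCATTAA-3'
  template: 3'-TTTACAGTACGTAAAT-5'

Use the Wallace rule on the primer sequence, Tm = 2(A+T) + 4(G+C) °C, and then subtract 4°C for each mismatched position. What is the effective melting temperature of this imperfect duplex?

Primer base counts: A=6, T=6, G=2, C=2 → A+T=12, G+C=4
Perfect-match Tm = 2(12) + 4(4) = 24 + 16 = 40°C
Mismatches (positions where the bases are not complementary): 2 (at positions 8, 15)
Effective Tm = 40 − 2×4 = 40 − 8 = 32°C

32°C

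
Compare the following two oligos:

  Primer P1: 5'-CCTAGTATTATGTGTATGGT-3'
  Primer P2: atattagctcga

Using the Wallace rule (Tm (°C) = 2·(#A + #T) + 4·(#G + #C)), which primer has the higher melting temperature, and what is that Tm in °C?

Primer P1, 54°C

Primer P1: A+T=13, G+C=7 → Tm = 2(13)+4(7) = 54°C
Primer P2: A+T=8, G+C=4 → Tm = 2(8)+4(4) = 32°C
54°C vs 32°C → primer P1 is higher.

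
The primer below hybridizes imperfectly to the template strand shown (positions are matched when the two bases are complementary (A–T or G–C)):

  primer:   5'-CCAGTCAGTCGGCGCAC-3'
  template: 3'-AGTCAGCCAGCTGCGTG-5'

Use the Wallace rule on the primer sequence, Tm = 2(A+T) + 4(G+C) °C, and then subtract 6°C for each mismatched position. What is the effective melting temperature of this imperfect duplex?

Primer base counts: A=3, T=2, G=5, C=7 → A+T=5, G+C=12
Perfect-match Tm = 2(5) + 4(12) = 10 + 48 = 58°C
Mismatches (positions where the bases are not complementary): 3 (at positions 1, 7, 12)
Effective Tm = 58 − 3×6 = 58 − 18 = 40°C

40°C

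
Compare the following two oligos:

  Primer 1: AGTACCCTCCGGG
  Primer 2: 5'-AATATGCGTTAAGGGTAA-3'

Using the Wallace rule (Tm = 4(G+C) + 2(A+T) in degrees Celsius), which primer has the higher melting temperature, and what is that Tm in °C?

Primer 1: A+T=4, G+C=9 → Tm = 2(4)+4(9) = 44°C
Primer 2: A+T=12, G+C=6 → Tm = 2(12)+4(6) = 48°C
44°C vs 48°C → primer 2 is higher.

Primer 2, 48°C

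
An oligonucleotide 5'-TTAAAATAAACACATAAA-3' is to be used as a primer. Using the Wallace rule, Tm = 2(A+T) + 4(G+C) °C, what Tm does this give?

40°C

Counting bases: T=4, C=2, A=12, G=0
So N_AT = 16 and N_GC = 2.
Tm = 4·2 + 2·16 = 8 + 32 = 40°C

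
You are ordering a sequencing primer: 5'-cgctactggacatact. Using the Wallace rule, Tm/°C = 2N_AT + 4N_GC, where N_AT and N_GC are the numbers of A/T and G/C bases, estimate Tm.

Scanning the sequence gives G=3, T=4, C=5, A=4.
AT pairs contribute 8, GC pairs contribute 8.
Tm = 4·8 + 2·8 = 32 + 16 = 48°C

48°C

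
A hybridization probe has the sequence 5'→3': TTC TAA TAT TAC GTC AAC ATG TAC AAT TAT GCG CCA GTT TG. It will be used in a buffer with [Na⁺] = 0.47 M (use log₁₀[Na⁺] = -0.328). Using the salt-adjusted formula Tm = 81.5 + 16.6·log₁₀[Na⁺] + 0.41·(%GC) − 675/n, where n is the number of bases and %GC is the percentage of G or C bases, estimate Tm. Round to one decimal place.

Length n = 41. Base counts: C=8, A=12, T=15, G=6
G+C = 14, so %GC = 14/41 × 100 = 34.146%
Salt term: 16.6 × (-0.328) = -5.445
GC term: 0.41 × 34.146 = 14; length term: −675/41 = −16.463
Tm = 81.5 + (-5.445) + 14 − 16.463 = 73.592 → 73.6°C

73.6°C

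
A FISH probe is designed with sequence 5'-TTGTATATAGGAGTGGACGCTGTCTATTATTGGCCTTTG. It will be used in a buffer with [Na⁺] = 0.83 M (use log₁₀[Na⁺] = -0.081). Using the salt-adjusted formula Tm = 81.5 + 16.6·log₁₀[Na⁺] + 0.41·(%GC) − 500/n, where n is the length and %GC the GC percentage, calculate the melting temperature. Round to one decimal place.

Length n = 39. Scanning the sequence gives G=11, C=5, A=7, T=16.
G+C = 16, so %GC = 16/39 × 100 = 41.026%
Salt term: 16.6 × (-0.081) = -1.345
GC term: 0.41 × 41.026 = 16.821; length term: −500/39 = −12.821
Tm = 81.5 + (-1.345) + 16.821 − 12.821 = 84.155 → 84.2°C

84.2°C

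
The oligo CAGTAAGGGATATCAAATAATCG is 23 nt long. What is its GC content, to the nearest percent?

A=10, T=5, C=3, G=5
G+C = 5 + 3 = 8 out of 23 bases
%GC = 8/23 × 100 = 34.78% ≈ 35%

35%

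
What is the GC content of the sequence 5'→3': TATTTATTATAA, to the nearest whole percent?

Base counts: G=0, T=7, A=5, C=0
G+C = 0 + 0 = 0 out of 12 bases
%GC = 0/12 × 100 = 0% ≈ 0%

0%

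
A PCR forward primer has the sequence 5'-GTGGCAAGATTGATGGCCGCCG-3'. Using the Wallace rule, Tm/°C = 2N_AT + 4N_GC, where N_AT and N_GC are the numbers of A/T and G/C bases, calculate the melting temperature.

72°C

Base counts: A=4, C=5, T=4, G=9
AT pairs contribute 8, GC pairs contribute 14.
Tm = 4·14 + 2·8 = 56 + 16 = 72°C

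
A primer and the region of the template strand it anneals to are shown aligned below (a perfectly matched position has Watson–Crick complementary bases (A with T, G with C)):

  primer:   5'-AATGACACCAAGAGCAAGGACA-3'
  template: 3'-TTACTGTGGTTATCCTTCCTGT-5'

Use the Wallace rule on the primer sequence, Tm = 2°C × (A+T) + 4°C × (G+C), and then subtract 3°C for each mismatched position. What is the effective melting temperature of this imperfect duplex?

58°C

Primer base counts: A=11, T=1, G=5, C=5 → A+T=12, G+C=10
Perfect-match Tm = 2(12) + 4(10) = 24 + 40 = 64°C
Mismatches (positions where the bases are not complementary): 2 (at positions 12, 15)
Effective Tm = 64 − 2×3 = 64 − 6 = 58°C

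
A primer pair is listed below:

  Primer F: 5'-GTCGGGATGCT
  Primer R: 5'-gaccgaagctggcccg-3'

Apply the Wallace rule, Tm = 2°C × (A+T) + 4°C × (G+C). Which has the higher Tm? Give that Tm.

Primer R, 56°C

Primer F: A+T=4, G+C=7 → Tm = 2(4)+4(7) = 36°C
Primer R: A+T=4, G+C=12 → Tm = 2(4)+4(12) = 56°C
36°C vs 56°C → primer R is higher.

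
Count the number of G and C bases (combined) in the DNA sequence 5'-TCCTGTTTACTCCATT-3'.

6

Counting bases: G=1, T=8, C=5, A=2
Total G or C: 1 + 5 = 6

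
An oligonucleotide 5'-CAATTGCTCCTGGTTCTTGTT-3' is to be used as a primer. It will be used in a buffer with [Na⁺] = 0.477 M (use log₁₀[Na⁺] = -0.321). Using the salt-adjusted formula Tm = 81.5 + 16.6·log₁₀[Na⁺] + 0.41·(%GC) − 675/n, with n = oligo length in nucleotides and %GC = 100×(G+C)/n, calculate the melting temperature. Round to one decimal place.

Length n = 21. Scanning the sequence gives G=4, A=2, T=10, C=5.
G+C = 9, so %GC = 9/21 × 100 = 42.857%
Salt term: 16.6 × (-0.321) = -5.329
GC term: 0.41 × 42.857 = 17.571; length term: −675/21 = −32.143
Tm = 81.5 + (-5.329) + 17.571 − 32.143 = 61.599 → 61.6°C

61.6°C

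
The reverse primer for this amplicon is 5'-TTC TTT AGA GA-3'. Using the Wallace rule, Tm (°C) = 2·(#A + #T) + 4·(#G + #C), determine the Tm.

28°C

Counting bases: A=3, T=5, G=2, C=1
A+T = 8, G+C = 3
Tm = 4·3 + 2·8 = 12 + 16 = 28°C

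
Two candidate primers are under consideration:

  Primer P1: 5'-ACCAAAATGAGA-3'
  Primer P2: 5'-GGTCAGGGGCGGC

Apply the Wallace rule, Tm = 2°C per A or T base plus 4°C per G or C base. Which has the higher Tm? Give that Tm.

Primer P1: A+T=8, G+C=4 → Tm = 2(8)+4(4) = 32°C
Primer P2: A+T=2, G+C=11 → Tm = 2(2)+4(11) = 48°C
32°C vs 48°C → primer P2 is higher.

Primer P2, 48°C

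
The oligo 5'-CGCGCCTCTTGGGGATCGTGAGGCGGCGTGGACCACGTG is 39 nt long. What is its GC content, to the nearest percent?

Scanning the sequence gives C=11, T=7, G=17, A=4.
G+C = 17 + 11 = 28 out of 39 bases
%GC = 28/39 × 100 = 71.79% ≈ 72%

72%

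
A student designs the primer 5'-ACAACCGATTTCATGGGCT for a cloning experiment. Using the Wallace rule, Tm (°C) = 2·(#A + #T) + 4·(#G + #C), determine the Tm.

T=5, A=5, G=4, C=5
So N_AT = 10 and N_GC = 9.
Tm = 2×10 + 4×9 = 56°C

56°C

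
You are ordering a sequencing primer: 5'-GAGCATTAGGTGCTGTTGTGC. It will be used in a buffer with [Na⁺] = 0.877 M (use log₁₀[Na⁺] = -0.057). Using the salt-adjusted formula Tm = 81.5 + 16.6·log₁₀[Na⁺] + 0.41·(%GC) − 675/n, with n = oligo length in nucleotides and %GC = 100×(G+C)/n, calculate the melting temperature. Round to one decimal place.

Length n = 21. Base counts: T=7, C=3, G=8, A=3
G+C = 11, so %GC = 11/21 × 100 = 52.381%
Salt term: 16.6 × (-0.057) = -0.946
GC term: 0.41 × 52.381 = 21.476; length term: −675/21 = −32.143
Tm = 81.5 + (-0.946) + 21.476 − 32.143 = 69.887 → 69.9°C

69.9°C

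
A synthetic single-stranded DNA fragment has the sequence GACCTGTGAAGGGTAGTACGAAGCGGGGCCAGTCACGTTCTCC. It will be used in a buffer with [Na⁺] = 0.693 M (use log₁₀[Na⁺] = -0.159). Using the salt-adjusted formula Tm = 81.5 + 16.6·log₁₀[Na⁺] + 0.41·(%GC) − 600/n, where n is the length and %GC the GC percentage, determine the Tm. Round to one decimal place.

Length n = 43. Counting bases: G=15, A=9, T=8, C=11
G+C = 26, so %GC = 26/43 × 100 = 60.465%
Salt term: 16.6 × (-0.159) = -2.639
GC term: 0.41 × 60.465 = 24.791; length term: −600/43 = −13.953
Tm = 81.5 + (-2.639) + 24.791 − 13.953 = 89.699 → 89.7°C

89.7°C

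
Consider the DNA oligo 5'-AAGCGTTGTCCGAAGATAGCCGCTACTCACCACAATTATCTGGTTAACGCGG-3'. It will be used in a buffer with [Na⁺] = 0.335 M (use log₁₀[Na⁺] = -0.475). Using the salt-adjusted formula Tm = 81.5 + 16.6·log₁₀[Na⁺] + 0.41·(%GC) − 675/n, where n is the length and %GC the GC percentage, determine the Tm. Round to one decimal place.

Length n = 52. Counting bases: G=12, C=14, T=12, A=14
G+C = 26, so %GC = 26/52 × 100 = 50%
Salt term: 16.6 × (-0.475) = -7.885
GC term: 0.41 × 50 = 20.5; length term: −675/52 = −12.981
Tm = 81.5 + (-7.885) + 20.5 − 12.981 = 81.134 → 81.1°C

81.1°C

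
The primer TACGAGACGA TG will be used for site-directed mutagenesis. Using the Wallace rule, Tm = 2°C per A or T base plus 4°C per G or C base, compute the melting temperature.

36°C

Base counts: C=2, A=4, G=4, T=2
AT pairs contribute 6, GC pairs contribute 6.
Tm = 2×6 + 4×6 = 36°C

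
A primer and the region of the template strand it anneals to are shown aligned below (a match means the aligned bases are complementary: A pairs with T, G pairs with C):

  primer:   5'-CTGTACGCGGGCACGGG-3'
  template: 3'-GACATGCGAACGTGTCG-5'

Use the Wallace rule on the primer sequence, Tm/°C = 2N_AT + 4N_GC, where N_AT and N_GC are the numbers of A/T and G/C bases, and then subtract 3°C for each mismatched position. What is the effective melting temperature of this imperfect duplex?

Primer base counts: A=2, T=2, G=8, C=5 → A+T=4, G+C=13
Perfect-match Tm = 2(4) + 4(13) = 8 + 52 = 60°C
Mismatches (positions where the bases are not complementary): 4 (at positions 9, 10, 15, 17)
Effective Tm = 60 − 4×3 = 60 − 12 = 48°C

48°C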